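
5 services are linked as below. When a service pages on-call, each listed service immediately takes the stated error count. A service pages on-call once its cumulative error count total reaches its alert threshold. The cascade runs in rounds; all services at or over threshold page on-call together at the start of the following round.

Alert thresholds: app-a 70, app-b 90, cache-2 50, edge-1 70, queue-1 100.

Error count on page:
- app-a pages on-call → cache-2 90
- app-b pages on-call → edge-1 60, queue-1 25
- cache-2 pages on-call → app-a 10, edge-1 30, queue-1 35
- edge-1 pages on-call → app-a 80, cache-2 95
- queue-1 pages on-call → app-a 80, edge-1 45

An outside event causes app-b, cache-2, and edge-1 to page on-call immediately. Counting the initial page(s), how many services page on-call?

Round 1 — app-b, cache-2, edge-1 page on-call (initial).
  app-a: +10+80 → 90 ≥ 70
  queue-1: +25+35 → 60 < 100
Round 2 — app-a pages on-call.
No further pages.

4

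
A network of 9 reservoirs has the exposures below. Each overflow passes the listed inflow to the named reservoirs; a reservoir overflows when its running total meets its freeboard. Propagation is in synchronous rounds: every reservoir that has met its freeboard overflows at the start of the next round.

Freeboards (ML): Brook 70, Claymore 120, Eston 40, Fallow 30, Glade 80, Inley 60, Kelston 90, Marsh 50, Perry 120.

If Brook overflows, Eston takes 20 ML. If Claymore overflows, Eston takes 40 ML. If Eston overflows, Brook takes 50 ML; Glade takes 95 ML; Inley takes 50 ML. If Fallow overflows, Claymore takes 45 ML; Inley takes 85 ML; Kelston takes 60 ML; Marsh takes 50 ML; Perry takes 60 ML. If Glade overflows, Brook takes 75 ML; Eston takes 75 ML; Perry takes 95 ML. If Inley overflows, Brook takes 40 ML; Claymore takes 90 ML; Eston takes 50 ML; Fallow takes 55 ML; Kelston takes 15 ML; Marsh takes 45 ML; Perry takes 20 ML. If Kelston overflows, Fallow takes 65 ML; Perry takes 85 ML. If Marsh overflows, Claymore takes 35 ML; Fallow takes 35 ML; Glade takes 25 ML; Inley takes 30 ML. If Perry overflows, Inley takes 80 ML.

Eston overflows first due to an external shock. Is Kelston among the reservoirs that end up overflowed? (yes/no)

no

Round 1 — Eston overflows (initial).
  Brook: +50 → 50 < 70
  Glade: +95 → 95 ≥ 80
  Inley: +50 → 50 < 60
Round 2 — Glade overflows.
  Brook: +75 → 125 ≥ 70
  Perry: +95 → 95 < 120
Round 3 — Brook overflows.
No further overflows.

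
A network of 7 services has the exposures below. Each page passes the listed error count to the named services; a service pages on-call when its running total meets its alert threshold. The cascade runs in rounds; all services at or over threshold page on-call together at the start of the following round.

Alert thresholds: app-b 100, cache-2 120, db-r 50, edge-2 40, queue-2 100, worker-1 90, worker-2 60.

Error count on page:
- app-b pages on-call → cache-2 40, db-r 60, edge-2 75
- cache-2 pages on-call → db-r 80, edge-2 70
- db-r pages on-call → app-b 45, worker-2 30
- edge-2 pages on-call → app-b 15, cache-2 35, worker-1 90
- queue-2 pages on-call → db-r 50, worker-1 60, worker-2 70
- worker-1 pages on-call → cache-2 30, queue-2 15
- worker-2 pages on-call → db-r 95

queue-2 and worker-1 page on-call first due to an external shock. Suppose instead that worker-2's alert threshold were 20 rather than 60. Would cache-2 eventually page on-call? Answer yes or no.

With worker-2's alert threshold at 20:
Round 1 — queue-2, worker-1 page on-call (initial).
  cache-2: +30 → 30 < 120
  db-r: +50 → 50 ≥ 50
  worker-2: +70 → 70 ≥ 20
Round 2 — db-r, worker-2 page on-call.
  app-b: +45 → 45 < 100
No further pages.

no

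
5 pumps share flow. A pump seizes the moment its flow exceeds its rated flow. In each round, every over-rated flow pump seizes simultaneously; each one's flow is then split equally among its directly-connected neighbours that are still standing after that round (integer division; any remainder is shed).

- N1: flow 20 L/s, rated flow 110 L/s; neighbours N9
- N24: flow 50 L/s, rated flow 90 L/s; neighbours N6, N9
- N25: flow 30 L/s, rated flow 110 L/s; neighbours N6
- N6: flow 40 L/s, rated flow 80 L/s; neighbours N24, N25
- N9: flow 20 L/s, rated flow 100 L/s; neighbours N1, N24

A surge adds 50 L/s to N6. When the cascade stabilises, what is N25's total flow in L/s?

75

Round 1 — N6 at 90 > 80. N6 seizes.
  N6 sheds 90 L/s to N24, N25: 45 each.
    N24: 50+45 = 95 > 90
    N25: 30+45 = 75 ≤ 110
Round 2 — N24 seizes.
  N24 sheds 95 L/s to N9: 95 each.
    N9: 20+95 = 115 > 100
Round 3 — N9 seizes.
  N9 sheds 115 L/s to N1: 115 each.
    N1: 20+115 = 135 > 110
Round 4 — N1 seizes.
  N1 sheds 135 L/s: no online neighbours, lost.
No further seizures.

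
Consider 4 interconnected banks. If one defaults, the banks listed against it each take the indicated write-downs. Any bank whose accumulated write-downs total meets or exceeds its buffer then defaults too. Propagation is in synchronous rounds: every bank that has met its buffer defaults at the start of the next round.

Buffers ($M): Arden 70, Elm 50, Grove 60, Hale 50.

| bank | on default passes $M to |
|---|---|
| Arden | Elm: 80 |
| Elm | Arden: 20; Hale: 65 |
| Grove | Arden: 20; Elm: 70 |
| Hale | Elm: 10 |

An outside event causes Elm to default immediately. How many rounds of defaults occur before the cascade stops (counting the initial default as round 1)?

2

Round 1 — Elm defaults (initial).
  Arden: +20 → 20 < 70
  Hale: +65 → 65 ≥ 50
Round 2 — Hale defaults.
No further defaults.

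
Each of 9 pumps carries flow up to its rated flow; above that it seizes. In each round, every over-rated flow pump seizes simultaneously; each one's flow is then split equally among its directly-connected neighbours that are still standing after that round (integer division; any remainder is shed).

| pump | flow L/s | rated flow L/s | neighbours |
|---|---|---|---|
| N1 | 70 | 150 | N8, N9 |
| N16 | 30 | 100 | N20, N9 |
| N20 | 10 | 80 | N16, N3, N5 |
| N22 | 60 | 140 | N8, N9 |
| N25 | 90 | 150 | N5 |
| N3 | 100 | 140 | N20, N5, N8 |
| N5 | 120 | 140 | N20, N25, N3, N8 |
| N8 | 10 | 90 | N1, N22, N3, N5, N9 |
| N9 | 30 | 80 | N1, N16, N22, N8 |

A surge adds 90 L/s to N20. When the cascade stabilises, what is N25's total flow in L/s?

Round 1 — N20 at 100 > 80. N20 seizes.
  N20 sheds 100 L/s to N16, N3, N5: 33 each (1 lost).
    N16: 30+33 = 63 ≤ 100
    N3: 100+33 = 133 ≤ 140
    N5: 120+33 = 153 > 140
Round 2 — N5 seizes.
  N5 sheds 153 L/s to N25, N3, N8: 51 each.
    N25: 90+51 = 141 ≤ 150
    N3: 133+51 = 184 > 140
    N8: 10+51 = 61 ≤ 90
Round 3 — N3 seizes.
  N3 sheds 184 L/s to N8: 184 each.
    N8: 61+184 = 245 > 90
Round 4 — N8 seizes.
  N8 sheds 245 L/s to N1, N22, N9: 81 each (2 lost).
    N1: 70+81 = 151 > 150
    N22: 60+81 = 141 > 140
    N9: 30+81 = 111 > 80
Round 5 — N1, N22, N9 seize.
  N1 sheds 151 L/s: no online neighbours, lost.
  N22 sheds 141 L/s: no online neighbours, lost.
  N9 sheds 111 L/s to N16: 111 each.
    N16: 63+111 = 174 > 100
Round 6 — N16 seizes.
  N16 sheds 174 L/s: no online neighbours, lost.
No further seizures.

141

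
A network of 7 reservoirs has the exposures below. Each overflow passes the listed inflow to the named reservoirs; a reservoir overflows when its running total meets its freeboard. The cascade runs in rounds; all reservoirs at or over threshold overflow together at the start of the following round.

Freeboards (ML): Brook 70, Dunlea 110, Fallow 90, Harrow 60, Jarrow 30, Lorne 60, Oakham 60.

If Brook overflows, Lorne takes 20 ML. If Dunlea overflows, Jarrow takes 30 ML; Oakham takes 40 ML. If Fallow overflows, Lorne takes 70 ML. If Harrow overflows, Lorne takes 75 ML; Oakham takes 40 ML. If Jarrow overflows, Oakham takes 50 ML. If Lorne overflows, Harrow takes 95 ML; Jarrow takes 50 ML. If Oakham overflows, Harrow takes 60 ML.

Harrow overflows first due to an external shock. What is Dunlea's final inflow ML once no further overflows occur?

Round 1 — Harrow overflows (initial).
  Lorne: +75 → 75 ≥ 60
  Oakham: +40 → 40 < 60
Round 2 — Lorne overflows.
  Jarrow: +50 → 50 ≥ 30
Round 3 — Jarrow overflows.
  Oakham: +50 → 90 ≥ 60
Round 4 — Oakham overflows.
No further overflows.

0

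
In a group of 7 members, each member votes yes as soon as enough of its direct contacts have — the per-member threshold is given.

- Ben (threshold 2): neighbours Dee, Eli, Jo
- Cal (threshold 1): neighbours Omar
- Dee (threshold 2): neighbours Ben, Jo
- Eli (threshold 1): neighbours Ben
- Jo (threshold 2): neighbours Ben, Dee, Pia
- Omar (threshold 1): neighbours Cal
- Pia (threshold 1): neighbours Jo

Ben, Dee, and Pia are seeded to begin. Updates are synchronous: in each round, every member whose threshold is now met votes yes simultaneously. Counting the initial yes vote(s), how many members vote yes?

5

Round 1 — Ben, Dee, Pia vote yes (initial).
Round 2 — checking thresholds:
  Eli: 1 of 1 neighbours ≥ 1, votes yes.
  Jo: 3 of 3 neighbours ≥ 2, votes yes.
Round 3 — no new yes votes; cascade stops.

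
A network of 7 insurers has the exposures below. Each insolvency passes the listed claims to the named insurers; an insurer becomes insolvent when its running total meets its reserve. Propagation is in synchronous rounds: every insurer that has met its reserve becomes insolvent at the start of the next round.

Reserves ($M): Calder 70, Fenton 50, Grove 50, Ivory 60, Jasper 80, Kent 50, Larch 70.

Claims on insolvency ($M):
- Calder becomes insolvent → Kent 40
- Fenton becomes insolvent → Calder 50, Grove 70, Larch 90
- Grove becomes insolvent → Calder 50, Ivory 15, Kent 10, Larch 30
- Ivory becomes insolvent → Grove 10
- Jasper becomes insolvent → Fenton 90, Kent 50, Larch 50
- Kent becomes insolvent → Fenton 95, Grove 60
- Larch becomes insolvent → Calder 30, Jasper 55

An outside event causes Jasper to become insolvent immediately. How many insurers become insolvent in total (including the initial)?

Round 1 — Jasper becomes insolvent (initial).
  Fenton: +90 → 90 ≥ 50
  Kent: +50 → 50 ≥ 50
  Larch: +50 → 50 < 70
Round 2 — Fenton, Kent become insolvent.
  Calder: +50 → 50 < 70
  Grove: +70+60 → 130 ≥ 50
  Larch: +90 → 140 ≥ 70
Round 3 — Grove, Larch become insolvent.
  Calder: +50+30 → 130 ≥ 70
  Ivory: +15 → 15 < 60
Round 4 — Calder becomes insolvent.
No further insolvencies.

6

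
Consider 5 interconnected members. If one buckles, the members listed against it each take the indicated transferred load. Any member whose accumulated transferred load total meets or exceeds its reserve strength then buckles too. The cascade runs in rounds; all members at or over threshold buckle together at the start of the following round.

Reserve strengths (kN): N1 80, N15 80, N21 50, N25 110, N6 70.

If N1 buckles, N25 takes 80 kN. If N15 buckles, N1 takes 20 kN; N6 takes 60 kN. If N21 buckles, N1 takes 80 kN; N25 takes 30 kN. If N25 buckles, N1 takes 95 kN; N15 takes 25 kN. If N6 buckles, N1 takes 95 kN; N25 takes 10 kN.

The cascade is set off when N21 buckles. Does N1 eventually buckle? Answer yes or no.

Round 1 — N21 buckles (initial).
  N1: +80 → 80 ≥ 80
  N25: +30 → 30 < 110
Round 2 — N1 buckles.
  N25: +80 → 110 ≥ 110
Round 3 — N25 buckles.
  N15: +25 → 25 < 80
No further bucklings.

yes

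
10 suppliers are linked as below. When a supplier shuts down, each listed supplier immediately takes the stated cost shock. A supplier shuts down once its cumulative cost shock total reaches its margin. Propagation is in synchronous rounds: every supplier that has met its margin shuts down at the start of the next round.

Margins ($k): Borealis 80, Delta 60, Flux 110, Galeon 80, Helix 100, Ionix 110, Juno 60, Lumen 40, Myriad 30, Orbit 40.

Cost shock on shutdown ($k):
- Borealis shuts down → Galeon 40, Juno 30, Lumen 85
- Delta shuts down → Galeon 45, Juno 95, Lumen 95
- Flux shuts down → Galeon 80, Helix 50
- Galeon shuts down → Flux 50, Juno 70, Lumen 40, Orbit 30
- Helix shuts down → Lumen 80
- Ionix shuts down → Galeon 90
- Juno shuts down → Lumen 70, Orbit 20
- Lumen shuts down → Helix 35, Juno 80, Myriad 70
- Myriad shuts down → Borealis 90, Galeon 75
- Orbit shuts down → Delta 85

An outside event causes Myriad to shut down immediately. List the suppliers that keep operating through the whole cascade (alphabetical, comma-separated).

Round 1 — Myriad shuts down (initial).
  Borealis: +90 → 90 ≥ 80
  Galeon: +75 → 75 < 80
Round 2 — Borealis shuts down.
  Galeon: +40 → 115 ≥ 80
  Juno: +30 → 30 < 60
  Lumen: +85 → 85 ≥ 40
Round 3 — Galeon, Lumen shut down.
  Flux: +50 → 50 < 110
  Helix: +35 → 35 < 100
  Juno: +70+80 → 180 ≥ 60
  Orbit: +30 → 30 < 40
Round 4 — Juno shuts down.
  Orbit: +20 → 50 ≥ 40
Round 5 — Orbit shuts down.
  Delta: +85 → 85 ≥ 60
Round 6 — Delta shuts down.
No further shutdowns.

Flux, Helix, Ionix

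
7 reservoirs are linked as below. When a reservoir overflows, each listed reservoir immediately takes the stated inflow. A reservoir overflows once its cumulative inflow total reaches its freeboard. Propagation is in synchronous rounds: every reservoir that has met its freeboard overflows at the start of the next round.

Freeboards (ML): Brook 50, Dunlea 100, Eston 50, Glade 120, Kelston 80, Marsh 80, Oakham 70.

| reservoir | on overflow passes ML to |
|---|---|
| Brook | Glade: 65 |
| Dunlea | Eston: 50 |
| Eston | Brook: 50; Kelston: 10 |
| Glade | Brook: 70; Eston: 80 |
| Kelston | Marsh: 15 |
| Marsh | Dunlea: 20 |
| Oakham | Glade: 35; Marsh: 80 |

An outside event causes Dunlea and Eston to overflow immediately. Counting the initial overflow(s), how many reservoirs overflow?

3

Round 1 — Dunlea, Eston overflow (initial).
  Brook: +50 → 50 ≥ 50
  Kelston: +10 → 10 < 80
Round 2 — Brook overflows.
  Glade: +65 → 65 < 120
No further overflows.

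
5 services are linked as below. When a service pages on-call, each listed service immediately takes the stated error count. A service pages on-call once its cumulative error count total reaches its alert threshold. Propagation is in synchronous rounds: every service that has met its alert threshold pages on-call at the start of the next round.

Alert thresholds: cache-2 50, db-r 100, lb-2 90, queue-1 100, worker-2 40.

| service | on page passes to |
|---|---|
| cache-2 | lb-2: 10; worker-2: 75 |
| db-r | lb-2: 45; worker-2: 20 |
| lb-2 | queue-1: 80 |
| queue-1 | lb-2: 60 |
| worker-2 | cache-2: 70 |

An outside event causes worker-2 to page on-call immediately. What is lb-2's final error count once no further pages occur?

10

Round 1 — worker-2 pages on-call (initial).
  cache-2: +70 → 70 ≥ 50
Round 2 — cache-2 pages on-call.
  lb-2: +10 → 10 < 90
No further pages.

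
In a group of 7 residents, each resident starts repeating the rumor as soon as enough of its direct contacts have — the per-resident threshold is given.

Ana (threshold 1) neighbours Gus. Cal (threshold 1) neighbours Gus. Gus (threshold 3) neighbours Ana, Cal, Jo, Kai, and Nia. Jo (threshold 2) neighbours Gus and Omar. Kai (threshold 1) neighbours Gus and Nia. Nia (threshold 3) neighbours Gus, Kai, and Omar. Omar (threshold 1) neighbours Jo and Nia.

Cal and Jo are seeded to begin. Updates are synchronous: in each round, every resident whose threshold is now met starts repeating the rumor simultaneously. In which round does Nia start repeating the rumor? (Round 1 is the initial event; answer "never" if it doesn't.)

Round 1 — Cal, Jo start repeating the rumor (initial).
Round 2 — checking thresholds:
  Gus: 2 of 5 neighbours < 3, holds.
  Omar: 1 of 2 neighbours ≥ 1, starts repeating the rumor.
Round 3 — no new spreads; cascade stops.

never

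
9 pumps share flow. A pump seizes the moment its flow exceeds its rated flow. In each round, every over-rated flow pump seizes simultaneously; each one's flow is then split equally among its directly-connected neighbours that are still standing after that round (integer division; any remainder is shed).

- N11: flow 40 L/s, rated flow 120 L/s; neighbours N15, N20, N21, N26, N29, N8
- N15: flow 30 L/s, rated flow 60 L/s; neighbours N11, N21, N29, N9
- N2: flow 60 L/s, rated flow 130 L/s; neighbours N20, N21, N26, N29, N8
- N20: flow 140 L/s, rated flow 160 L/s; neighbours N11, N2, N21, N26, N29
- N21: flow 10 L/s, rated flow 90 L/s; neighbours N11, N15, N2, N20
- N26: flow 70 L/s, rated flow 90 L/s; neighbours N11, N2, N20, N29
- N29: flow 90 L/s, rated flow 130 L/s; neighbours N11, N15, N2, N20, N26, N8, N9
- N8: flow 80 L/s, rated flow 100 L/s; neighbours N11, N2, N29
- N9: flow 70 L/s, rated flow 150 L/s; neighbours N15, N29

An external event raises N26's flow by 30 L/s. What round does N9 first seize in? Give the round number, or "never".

never

Round 1 — N26 at 100 > 90. N26 seizes.
  N26 sheds 100 L/s to N11, N2, N20, N29: 25 each.
    N11: 40+25 = 65 ≤ 120
    N2: 60+25 = 85 ≤ 130
    N20: 140+25 = 165 > 160
    N29: 90+25 = 115 ≤ 130
Round 2 — N20 seizes.
  N20 sheds 165 L/s to N11, N2, N21, N29: 41 each (1 lost).
    N11: 65+41 = 106 ≤ 120
    N2: 85+41 = 126 ≤ 130
    N21: 10+41 = 51 ≤ 90
    N29: 115+41 = 156 > 130
Round 3 — N29 seizes.
  N29 sheds 156 L/s to N11, N15, N2, N8, N9: 31 each (1 lost).
    N11: 106+31 = 137 > 120
    N15: 30+31 = 61 > 60
    N2: 126+31 = 157 > 130
    N8: 80+31 = 111 > 100
    N9: 70+31 = 101 ≤ 150
Round 4 — N11, N15, N2, N8 seize.
  N11 sheds 137 L/s to N21: 137 each.
    N21: 51+137 = 188 > 90
  N15 sheds 61 L/s to N21, N9: 30 each (1 lost).
    N21: 188+30 = 218 > 90
    N9: 101+30 = 131 ≤ 150
  N2 sheds 157 L/s to N21: 157 each.
    N21: 218+157 = 375 > 90
  N8 sheds 111 L/s: no online neighbours, lost.
Round 5 — N21 seizes.
  N21 sheds 375 L/s: no online neighbours, lost.
No further seizures.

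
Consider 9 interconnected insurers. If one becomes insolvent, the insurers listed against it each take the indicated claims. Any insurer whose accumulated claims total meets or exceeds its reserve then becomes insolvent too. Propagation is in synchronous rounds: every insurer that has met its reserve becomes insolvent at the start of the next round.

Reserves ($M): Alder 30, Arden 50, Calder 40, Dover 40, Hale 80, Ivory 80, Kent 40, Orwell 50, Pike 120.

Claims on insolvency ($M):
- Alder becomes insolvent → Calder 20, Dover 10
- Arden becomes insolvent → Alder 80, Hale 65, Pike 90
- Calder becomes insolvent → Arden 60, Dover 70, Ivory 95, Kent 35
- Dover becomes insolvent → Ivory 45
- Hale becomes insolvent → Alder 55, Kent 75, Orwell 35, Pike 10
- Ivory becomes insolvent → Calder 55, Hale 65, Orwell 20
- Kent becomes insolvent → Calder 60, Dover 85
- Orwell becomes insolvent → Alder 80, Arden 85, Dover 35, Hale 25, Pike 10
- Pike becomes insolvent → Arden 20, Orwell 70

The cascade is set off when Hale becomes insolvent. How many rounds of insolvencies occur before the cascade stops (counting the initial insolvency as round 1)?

5

Round 1 — Hale becomes insolvent (initial).
  Alder: +55 → 55 ≥ 30
  Kent: +75 → 75 ≥ 40
  Orwell: +35 → 35 < 50
  Pike: +10 → 10 < 120
Round 2 — Alder, Kent become insolvent.
  Calder: +20+60 → 80 ≥ 40
  Dover: +10+85 → 95 ≥ 40
Round 3 — Calder, Dover become insolvent.
  Arden: +60 → 60 ≥ 50
  Ivory: +95+45 → 140 ≥ 80
Round 4 — Arden, Ivory become insolvent.
  Orwell: +20 → 55 ≥ 50
  Pike: +90 → 100 < 120
Round 5 — Orwell becomes insolvent.
  Pike: +10 → 110 < 120
No further insolvencies.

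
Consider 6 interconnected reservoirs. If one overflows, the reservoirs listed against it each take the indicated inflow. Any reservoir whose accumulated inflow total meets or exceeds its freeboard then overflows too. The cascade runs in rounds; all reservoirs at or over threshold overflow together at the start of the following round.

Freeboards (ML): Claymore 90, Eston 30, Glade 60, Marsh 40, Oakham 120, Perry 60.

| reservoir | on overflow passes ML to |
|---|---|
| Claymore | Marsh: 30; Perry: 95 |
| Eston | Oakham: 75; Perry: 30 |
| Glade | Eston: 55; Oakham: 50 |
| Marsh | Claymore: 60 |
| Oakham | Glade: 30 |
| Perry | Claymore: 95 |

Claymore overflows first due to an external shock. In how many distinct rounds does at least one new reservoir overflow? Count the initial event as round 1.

2

Round 1 — Claymore overflows (initial).
  Marsh: +30 → 30 < 40
  Perry: +95 → 95 ≥ 60
Round 2 — Perry overflows.
No further overflows.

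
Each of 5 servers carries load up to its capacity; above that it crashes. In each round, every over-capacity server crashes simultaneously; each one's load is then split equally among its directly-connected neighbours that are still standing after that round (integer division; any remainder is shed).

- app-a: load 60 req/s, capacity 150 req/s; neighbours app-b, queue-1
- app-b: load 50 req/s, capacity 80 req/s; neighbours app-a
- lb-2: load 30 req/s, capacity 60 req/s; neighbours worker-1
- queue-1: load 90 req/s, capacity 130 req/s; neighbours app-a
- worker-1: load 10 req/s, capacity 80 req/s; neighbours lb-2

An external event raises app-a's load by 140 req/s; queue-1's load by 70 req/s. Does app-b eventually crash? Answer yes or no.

yes

Round 1 — app-a at 200 > 150; queue-1 at 160 > 130. app-a, queue-1 crash.
  app-a sheds 200 req/s to app-b: 200 each.
    app-b: 50+200 = 250 > 80
  queue-1 sheds 160 req/s: no online neighbours, lost.
Round 2 — app-b crashes.
  app-b sheds 250 req/s: no online neighbours, lost.
No further crashes.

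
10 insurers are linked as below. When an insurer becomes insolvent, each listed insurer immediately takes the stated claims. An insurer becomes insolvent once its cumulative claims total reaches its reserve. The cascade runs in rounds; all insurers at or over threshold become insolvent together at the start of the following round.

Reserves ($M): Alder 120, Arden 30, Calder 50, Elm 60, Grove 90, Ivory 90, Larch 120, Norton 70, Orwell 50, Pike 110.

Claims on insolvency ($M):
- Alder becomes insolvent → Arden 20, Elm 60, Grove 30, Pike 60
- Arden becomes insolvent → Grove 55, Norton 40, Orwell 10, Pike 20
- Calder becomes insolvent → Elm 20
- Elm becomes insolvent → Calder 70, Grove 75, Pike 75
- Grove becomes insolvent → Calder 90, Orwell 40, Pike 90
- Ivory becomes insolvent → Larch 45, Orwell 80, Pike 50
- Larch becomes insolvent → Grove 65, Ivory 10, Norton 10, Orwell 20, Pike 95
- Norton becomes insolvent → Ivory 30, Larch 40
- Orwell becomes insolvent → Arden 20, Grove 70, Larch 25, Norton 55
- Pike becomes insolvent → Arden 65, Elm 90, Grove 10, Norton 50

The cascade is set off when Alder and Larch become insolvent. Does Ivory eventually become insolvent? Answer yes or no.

Round 1 — Alder, Larch become insolvent (initial).
  Arden: +20 → 20 < 30
  Elm: +60 → 60 ≥ 60
  Grove: +30+65 → 95 ≥ 90
  Ivory: +10 → 10 < 90
  Norton: +10 → 10 < 70
  Orwell: +20 → 20 < 50
  Pike: +60+95 → 155 ≥ 110
Round 2 — Elm, Grove, Pike become insolvent.
  Arden: +65 → 85 ≥ 30
  Calder: +70+90 → 160 ≥ 50
  Norton: +50 → 60 < 70
  Orwell: +40 → 60 ≥ 50
Round 3 — Arden, Calder, Orwell become insolvent.
  Norton: +40+55 → 155 ≥ 70
Round 4 — Norton becomes insolvent.
  Ivory: +30 → 40 < 90
No further insolvencies.

no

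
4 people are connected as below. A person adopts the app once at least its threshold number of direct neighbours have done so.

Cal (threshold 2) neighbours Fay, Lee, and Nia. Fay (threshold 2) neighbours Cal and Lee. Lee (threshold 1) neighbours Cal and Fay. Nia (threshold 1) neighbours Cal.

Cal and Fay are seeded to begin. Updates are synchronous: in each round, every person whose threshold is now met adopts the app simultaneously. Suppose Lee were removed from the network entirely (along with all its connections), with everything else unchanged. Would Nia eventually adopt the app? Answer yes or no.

With Lee removed:
Round 1 — Cal, Fay adopt the app (initial).
Round 2 — checking thresholds:
  Nia: 1 of 1 neighbours ≥ 1, adopts the app.
Round 3 — no new adoptions; cascade stops.

yes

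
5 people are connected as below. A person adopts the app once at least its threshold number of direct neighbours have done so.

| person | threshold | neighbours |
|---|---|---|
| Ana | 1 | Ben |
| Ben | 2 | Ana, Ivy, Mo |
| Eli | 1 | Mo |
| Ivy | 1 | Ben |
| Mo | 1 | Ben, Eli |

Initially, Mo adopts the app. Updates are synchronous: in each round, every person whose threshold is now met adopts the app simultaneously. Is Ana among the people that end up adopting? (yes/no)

no

Round 1 — Mo adopts the app (initial).
Round 2 — checking thresholds:
  Ben: 1 of 3 neighbours < 2, holds.
  Eli: 1 of 1 neighbours ≥ 1, adopts the app.
Round 3 — no new adoptions; cascade stops.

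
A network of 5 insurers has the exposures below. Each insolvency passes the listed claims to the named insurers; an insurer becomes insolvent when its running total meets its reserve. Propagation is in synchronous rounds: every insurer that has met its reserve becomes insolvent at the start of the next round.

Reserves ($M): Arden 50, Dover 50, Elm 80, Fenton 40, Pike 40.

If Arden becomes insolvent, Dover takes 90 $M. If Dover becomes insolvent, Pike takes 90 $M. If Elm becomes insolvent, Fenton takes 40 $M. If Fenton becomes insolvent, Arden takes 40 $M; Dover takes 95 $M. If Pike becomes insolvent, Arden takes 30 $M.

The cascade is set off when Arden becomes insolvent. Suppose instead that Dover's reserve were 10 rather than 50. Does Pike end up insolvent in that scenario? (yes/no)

With Dover's reserve at 10:
Round 1 — Arden becomes insolvent (initial).
  Dover: +90 → 90 ≥ 10
Round 2 — Dover becomes insolvent.
  Pike: +90 → 90 ≥ 40
Round 3 — Pike becomes insolvent.
No further insolvencies.

yes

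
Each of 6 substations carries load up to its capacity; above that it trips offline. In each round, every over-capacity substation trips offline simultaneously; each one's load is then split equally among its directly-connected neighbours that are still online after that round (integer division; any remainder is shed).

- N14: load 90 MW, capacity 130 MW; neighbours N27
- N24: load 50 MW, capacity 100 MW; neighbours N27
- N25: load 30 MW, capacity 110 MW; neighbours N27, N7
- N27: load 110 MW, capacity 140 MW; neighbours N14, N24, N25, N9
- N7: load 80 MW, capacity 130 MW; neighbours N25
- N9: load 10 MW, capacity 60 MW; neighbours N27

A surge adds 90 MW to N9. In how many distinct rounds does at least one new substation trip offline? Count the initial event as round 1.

Round 1 — N9 at 100 > 60. N9 trips offline.
  N9 sheds 100 MW to N27: 100 each.
    N27: 110+100 = 210 > 140
Round 2 — N27 trips offline.
  N27 sheds 210 MW to N14, N24, N25: 70 each.
    N14: 90+70 = 160 > 130
    N24: 50+70 = 120 > 100
    N25: 30+70 = 100 ≤ 110
Round 3 — N14, N24 trip offline.
  N14 sheds 160 MW: no online neighbours, lost.
  N24 sheds 120 MW: no online neighbours, lost.
No further trips.

3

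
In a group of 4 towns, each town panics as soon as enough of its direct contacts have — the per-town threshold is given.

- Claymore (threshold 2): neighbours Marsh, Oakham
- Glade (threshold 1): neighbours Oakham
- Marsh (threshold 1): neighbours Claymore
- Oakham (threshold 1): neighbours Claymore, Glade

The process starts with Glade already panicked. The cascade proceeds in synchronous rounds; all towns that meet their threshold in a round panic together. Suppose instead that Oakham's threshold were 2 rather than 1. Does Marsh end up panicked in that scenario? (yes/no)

With Oakham's threshold at 2:
Round 1 — Glade panics (initial).
Round 2 — no new panics; cascade stops.

no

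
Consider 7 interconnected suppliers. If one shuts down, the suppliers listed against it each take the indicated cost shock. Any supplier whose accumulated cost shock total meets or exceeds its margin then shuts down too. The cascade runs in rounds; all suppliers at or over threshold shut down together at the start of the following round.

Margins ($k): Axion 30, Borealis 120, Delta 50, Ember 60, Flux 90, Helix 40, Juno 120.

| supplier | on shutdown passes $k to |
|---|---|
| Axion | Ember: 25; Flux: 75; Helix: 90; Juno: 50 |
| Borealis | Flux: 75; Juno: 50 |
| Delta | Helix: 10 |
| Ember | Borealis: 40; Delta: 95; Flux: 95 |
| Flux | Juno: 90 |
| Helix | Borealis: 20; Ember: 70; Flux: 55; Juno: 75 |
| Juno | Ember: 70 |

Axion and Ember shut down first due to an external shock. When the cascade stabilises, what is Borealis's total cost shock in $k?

60

Round 1 — Axion, Ember shut down (initial).
  Borealis: +40 → 40 < 120
  Delta: +95 → 95 ≥ 50
  Flux: +75+95 → 170 ≥ 90
  Helix: +90 → 90 ≥ 40
  Juno: +50 → 50 < 120
Round 2 — Delta, Flux, Helix shut down.
  Borealis: +20 → 60 < 120
  Juno: +90+75 → 215 ≥ 120
Round 3 — Juno shuts down.
No further shutdowns.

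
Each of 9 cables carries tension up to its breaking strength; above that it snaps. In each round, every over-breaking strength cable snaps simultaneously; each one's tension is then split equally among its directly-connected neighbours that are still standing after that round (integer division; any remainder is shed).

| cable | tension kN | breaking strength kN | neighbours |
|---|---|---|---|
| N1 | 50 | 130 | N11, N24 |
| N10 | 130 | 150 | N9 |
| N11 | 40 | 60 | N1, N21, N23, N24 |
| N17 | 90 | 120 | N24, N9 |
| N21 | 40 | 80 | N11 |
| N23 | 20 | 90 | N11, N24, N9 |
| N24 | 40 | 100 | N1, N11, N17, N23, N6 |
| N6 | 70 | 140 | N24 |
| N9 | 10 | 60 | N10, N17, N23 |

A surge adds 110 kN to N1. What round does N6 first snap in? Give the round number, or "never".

Round 1 — N1 at 160 > 130. N1 snaps.
  N1 sheds 160 kN to N11, N24: 80 each.
    N11: 40+80 = 120 > 60
    N24: 40+80 = 120 > 100
Round 2 — N11, N24 snap.
  N11 sheds 120 kN to N21, N23: 60 each.
    N21: 40+60 = 100 > 80
    N23: 20+60 = 80 ≤ 90
  N24 sheds 120 kN to N17, N23, N6: 40 each.
    N17: 90+40 = 130 > 120
    N23: 80+40 = 120 > 90
    N6: 70+40 = 110 ≤ 140
Round 3 — N17, N21, N23 snap.
  N17 sheds 130 kN to N9: 130 each.
    N9: 10+130 = 140 > 60
  N21 sheds 100 kN: no online neighbours, lost.
  N23 sheds 120 kN to N9: 120 each.
    N9: 140+120 = 260 > 60
Round 4 — N9 snaps.
  N9 sheds 260 kN to N10: 260 each.
    N10: 130+260 = 390 > 150
Round 5 — N10 snaps.
  N10 sheds 390 kN: no online neighbours, lost.
No further breaks.

never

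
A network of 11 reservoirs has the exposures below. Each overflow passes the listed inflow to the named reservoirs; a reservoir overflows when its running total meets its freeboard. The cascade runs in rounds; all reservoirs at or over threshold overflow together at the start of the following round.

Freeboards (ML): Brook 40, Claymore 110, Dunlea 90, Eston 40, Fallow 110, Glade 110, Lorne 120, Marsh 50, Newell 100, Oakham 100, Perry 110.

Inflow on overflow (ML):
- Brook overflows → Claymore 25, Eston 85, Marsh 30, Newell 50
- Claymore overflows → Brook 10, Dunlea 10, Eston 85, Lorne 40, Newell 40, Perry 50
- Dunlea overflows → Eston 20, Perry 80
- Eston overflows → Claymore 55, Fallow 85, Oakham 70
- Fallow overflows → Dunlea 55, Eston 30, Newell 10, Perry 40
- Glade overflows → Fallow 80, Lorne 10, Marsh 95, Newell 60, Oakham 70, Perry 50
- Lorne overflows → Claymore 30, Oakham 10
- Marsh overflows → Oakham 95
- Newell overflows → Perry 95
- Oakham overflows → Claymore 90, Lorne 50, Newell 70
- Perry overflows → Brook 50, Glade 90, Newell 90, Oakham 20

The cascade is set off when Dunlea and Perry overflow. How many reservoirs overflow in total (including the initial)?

Round 1 — Dunlea, Perry overflow (initial).
  Brook: +50 → 50 ≥ 40
  Eston: +20 → 20 < 40
  Glade: +90 → 90 < 110
  Newell: +90 → 90 < 100
  Oakham: +20 → 20 < 100
Round 2 — Brook overflows.
  Claymore: +25 → 25 < 110
  Eston: +85 → 105 ≥ 40
  Marsh: +30 → 30 < 50
  Newell: +50 → 140 ≥ 100
Round 3 — Eston, Newell overflow.
  Claymore: +55 → 80 < 110
  Fallow: +85 → 85 < 110
  Oakham: +70 → 90 < 100
No further overflows.

5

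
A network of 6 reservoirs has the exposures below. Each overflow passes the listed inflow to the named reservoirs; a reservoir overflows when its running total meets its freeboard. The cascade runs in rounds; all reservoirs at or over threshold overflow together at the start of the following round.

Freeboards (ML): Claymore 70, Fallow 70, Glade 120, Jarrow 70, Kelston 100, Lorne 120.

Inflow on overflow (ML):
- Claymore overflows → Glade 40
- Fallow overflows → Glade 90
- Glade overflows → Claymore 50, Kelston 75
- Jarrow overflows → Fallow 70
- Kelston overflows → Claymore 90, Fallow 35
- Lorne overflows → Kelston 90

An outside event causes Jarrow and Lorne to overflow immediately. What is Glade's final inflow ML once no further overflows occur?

Round 1 — Jarrow, Lorne overflow (initial).
  Fallow: +70 → 70 ≥ 70
  Kelston: +90 → 90 < 100
Round 2 — Fallow overflows.
  Glade: +90 → 90 < 120
No further overflows.

90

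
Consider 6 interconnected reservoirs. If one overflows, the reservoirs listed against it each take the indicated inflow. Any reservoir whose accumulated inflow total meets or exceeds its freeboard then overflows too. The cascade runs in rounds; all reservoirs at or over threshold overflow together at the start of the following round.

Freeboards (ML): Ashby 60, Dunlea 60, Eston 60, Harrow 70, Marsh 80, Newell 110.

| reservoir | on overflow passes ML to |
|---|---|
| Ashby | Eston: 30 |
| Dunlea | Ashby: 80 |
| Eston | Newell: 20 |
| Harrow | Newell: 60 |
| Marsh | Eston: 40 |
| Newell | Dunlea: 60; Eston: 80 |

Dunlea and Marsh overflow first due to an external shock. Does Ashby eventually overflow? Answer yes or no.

yes

Round 1 — Dunlea, Marsh overflow (initial).
  Ashby: +80 → 80 ≥ 60
  Eston: +40 → 40 < 60
Round 2 — Ashby overflows.
  Eston: +30 → 70 ≥ 60
Round 3 — Eston overflows.
  Newell: +20 → 20 < 110
No further overflows.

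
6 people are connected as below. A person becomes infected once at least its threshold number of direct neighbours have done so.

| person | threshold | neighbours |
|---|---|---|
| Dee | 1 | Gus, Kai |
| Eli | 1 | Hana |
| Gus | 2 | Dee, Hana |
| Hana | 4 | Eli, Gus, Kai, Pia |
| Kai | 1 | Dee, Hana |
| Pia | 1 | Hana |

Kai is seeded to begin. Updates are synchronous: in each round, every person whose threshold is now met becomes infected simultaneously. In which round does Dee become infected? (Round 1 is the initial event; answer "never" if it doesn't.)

Round 1 — Kai becomes infected (initial).
Round 2 — checking thresholds:
  Dee: 1 of 2 neighbours ≥ 1, becomes infected.
  Hana: 1 of 4 neighbours < 4, not yet.
Round 3 — no new infections; cascade stops.

2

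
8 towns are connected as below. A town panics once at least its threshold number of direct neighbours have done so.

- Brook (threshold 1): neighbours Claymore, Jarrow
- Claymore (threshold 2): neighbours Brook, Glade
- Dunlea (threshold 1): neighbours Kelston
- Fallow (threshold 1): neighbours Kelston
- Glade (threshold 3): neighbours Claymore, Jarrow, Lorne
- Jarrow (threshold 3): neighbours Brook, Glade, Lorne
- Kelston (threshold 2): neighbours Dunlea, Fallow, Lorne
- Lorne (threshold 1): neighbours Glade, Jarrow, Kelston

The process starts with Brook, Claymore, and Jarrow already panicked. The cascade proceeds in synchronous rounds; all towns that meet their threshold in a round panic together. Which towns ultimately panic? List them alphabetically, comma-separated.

Brook, Claymore, Glade, Jarrow, Lorne

Round 1 — Brook, Claymore, Jarrow panic (initial).
Round 2 — checking thresholds:
  Glade: 2 of 3 neighbours < 3, holds.
  Lorne: 1 of 3 neighbours ≥ 1, panics.
Round 3 — checking thresholds:
  Glade: 3 of 3 neighbours ≥ 3, panics.
  Kelston: 1 of 3 neighbours < 2, holds.
Round 4 — no new panics; cascade stops.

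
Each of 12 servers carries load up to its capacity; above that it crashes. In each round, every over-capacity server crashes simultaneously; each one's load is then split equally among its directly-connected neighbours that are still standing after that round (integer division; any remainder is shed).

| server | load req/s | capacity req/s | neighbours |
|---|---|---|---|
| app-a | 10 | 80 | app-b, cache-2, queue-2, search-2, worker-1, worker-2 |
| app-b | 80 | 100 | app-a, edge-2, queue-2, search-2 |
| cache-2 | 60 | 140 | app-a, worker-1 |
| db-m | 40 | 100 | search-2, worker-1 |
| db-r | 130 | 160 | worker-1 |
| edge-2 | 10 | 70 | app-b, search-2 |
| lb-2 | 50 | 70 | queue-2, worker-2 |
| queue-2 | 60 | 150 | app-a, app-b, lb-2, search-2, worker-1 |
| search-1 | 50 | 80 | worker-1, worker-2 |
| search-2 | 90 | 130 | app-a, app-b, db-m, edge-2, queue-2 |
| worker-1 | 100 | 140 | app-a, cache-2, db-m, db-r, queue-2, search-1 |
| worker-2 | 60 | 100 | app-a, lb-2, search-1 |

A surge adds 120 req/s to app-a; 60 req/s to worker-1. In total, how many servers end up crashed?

Round 1 — app-a at 130 > 80; worker-1 at 160 > 140. app-a, worker-1 crash.
  app-a sheds 130 req/s to app-b, cache-2, queue-2, search-2, worker-2: 26 each.
    app-b: 80+26 = 106 > 100
    cache-2: 60+26 = 86 ≤ 140
    queue-2: 60+26 = 86 ≤ 150
    search-2: 90+26 = 116 ≤ 130
    worker-2: 60+26 = 86 ≤ 100
  worker-1 sheds 160 req/s to cache-2, db-m, db-r, queue-2, search-1: 32 each.
    cache-2: 86+32 = 118 ≤ 140
    db-m: 40+32 = 72 ≤ 100
    db-r: 130+32 = 162 > 160
    queue-2: 86+32 = 118 ≤ 150
    search-1: 50+32 = 82 > 80
Round 2 — app-b, db-r, search-1 crash.
  app-b sheds 106 req/s to edge-2, queue-2, search-2: 35 each (1 lost).
    edge-2: 10+35 = 45 ≤ 70
    queue-2: 118+35 = 153 > 150
    search-2: 116+35 = 151 > 130
  db-r sheds 162 req/s: no online neighbours, lost.
  search-1 sheds 82 req/s to worker-2: 82 each.
    worker-2: 86+82 = 168 > 100
Round 3 — queue-2, search-2, worker-2 crash.
  queue-2 sheds 153 req/s to lb-2: 153 each.
    lb-2: 50+153 = 203 > 70
  search-2 sheds 151 req/s to db-m, edge-2: 75 each (1 lost).
    db-m: 72+75 = 147 > 100
    edge-2: 45+75 = 120 > 70
  worker-2 sheds 168 req/s to lb-2: 168 each.
    lb-2: 203+168 = 371 > 70
Round 4 — db-m, edge-2, lb-2 crash.
  db-m sheds 147 req/s: no online neighbours, lost.
  edge-2 sheds 120 req/s: no online neighbours, lost.
  lb-2 sheds 371 req/s: no online neighbours, lost.
No further crashes.

11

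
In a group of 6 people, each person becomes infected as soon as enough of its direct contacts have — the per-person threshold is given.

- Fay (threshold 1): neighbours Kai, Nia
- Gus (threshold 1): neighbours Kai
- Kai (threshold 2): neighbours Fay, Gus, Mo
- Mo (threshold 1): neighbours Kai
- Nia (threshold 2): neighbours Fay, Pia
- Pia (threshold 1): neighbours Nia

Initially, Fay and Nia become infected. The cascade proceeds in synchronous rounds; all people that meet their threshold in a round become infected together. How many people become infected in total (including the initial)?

3

Round 1 — Fay, Nia become infected (initial).
Round 2 — checking thresholds:
  Kai: 1 of 3 neighbours < 2, holds.
  Pia: 1 of 1 neighbours ≥ 1, becomes infected.
Round 3 — no new infections; cascade stops.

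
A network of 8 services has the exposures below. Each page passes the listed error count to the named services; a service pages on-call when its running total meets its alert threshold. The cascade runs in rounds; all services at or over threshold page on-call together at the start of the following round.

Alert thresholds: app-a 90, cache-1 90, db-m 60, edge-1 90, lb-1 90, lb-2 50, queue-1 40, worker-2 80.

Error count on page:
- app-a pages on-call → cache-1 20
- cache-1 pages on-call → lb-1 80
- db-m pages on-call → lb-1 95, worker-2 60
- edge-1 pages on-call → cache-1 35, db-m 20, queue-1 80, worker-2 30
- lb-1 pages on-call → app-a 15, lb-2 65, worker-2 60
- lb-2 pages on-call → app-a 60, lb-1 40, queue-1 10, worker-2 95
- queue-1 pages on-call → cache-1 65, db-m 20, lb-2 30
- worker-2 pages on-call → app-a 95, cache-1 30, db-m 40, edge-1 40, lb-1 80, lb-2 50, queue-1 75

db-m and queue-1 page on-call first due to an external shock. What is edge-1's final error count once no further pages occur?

40

Round 1 — db-m, queue-1 page on-call (initial).
  cache-1: +65 → 65 < 90
  lb-1: +95 → 95 ≥ 90
  lb-2: +30 → 30 < 50
  worker-2: +60 → 60 < 80
Round 2 — lb-1 pages on-call.
  app-a: +15 → 15 < 90
  lb-2: +65 → 95 ≥ 50
  worker-2: +60 → 120 ≥ 80
Round 3 — lb-2, worker-2 page on-call.
  app-a: +60+95 → 170 ≥ 90
  cache-1: +30 → 95 ≥ 90
  edge-1: +40 → 40 < 90
Round 4 — app-a, cache-1 page on-call.
No further pages.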